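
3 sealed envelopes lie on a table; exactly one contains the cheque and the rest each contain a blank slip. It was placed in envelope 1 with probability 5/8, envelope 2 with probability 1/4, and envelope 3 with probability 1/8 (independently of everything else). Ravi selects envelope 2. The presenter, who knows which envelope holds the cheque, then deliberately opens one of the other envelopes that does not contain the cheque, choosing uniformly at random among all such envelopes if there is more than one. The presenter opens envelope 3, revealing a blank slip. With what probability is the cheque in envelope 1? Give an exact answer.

5/6

Condition on the true location of the cheque.
If it is in envelope 1 (prior 5/8): the presenter has no choice, probability 1; weight (5/8)·1 = 5/8.
If it is in envelope 2 (prior 1/4): the presenter has 2 equally likely choices, so probability 1/2; weight (1/4)·(1/2) = 1/8.
If it is in envelope 3 (prior 1/8): the presenter opened envelope 3, so this case is ruled out; weight (1/8)·0 = 0.
The weights sum to 3/4.
So P(the cheque in envelope 1 | the presenter opened envelope 3) = (5/8) / (3/4) = 5/6.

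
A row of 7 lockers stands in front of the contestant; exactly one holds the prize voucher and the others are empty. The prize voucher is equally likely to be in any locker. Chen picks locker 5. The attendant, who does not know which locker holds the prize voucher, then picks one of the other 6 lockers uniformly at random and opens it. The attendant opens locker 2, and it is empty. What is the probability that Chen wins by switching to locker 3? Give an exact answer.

Condition on the true location of the prize voucher.
If it is in any of lockers 1, 3, 4, 5, 6, and 7 (prior 1/7 each): the attendant picks locker 2 with probability 1/6 regardless, and it is not the prize; weight (1/7)·(1/6) = 1/42 each.
If it is in locker 2 (prior 1/7): the attendant opened locker 2, so this case is ruled out; weight (1/7)·0 = 0.
The weights sum to 1/7.
So P(the prize voucher in locker 3 | the attendant opened locker 2) = (1/42) / (1/7) = 1/6.

1/6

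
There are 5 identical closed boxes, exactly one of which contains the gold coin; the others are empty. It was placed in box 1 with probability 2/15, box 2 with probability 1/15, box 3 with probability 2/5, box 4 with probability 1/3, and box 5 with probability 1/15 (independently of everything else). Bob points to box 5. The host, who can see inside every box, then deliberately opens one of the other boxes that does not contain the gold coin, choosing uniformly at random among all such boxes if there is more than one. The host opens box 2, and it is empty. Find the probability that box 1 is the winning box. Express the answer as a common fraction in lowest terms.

Consider each possible location of the gold coin in turn.
If it is in box 1 (prior 2/15): the host has 3 equally likely choices, so probability 1/3; weight (2/15)·(1/3) = 2/45.
If it is in box 2 (prior 1/15): the host opened box 2, so this case is ruled out; weight (1/15)·0 = 0.
If it is in box 3 (prior 2/5): the host has 3 equally likely choices, so probability 1/3; weight (2/5)·(1/3) = 2/15.
If it is in box 4 (prior 1/3): the host has 3 equally likely choices, so probability 1/3; weight (1/3)·(1/3) = 1/9.
If it is in box 5 (prior 1/15): the host has 4 equally likely choices, so probability 1/4; weight (1/15)·(1/4) = 1/60.
The weights sum to 11/36.
So P(the gold coin in box 1 | the host opened box 2) = (2/45) / (11/36) = 8/55.

8/55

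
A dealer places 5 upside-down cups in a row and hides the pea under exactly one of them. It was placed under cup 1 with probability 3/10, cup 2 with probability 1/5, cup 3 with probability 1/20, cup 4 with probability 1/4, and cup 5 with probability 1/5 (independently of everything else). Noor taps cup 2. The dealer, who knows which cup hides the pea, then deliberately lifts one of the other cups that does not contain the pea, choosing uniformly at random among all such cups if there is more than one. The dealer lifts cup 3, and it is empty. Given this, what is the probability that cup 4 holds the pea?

Condition on the true location of the pea.
If it is under cup 1 (prior 3/10): the dealer has 3 equally likely choices, so probability 1/3; weight (3/10)·(1/3) = 1/10.
If it is under cup 2 (prior 1/5): the dealer has 4 equally likely choices, so probability 1/4; weight (1/5)·(1/4) = 1/20.
If it is under cup 3 (prior 1/20): the dealer opened cup 3, so this case is ruled out; weight (1/20)·0 = 0.
If it is under cup 4 (prior 1/4): the dealer has 3 equally likely choices, so probability 1/3; weight (1/4)·(1/3) = 1/12.
If it is under cup 5 (prior 1/5): the dealer has 3 equally likely choices, so probability 1/3; weight (1/5)·(1/3) = 1/15.
The weights sum to 3/10.
So P(the pea under cup 4 | the dealer opened cup 3) = (1/12) / (3/10) = 5/18.

5/18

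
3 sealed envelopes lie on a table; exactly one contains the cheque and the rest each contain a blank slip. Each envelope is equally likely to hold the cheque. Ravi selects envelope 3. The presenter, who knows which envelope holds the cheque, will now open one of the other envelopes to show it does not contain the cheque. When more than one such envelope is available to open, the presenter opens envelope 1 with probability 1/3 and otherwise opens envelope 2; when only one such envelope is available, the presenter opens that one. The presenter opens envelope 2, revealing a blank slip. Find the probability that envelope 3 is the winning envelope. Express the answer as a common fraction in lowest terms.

Condition on the true location of the cheque.
If it is in envelope 1 (prior 1/3): only envelope 2 is available, probability 1; weight (1/3)·1 = 1/3.
If it is in envelope 2 (prior 1/3): the presenter opened envelope 2, so this case is ruled out; weight (1/3)·0 = 0.
If it is in envelope 3 (prior 1/3): envelope 1 is available but not opened, probability 2/3; weight (1/3)·(2/3) = 2/9.
The weights sum to 5/9.
So P(the cheque in envelope 3 | the presenter opened envelope 2) = (2/9) / (5/9) = 2/5.

2/5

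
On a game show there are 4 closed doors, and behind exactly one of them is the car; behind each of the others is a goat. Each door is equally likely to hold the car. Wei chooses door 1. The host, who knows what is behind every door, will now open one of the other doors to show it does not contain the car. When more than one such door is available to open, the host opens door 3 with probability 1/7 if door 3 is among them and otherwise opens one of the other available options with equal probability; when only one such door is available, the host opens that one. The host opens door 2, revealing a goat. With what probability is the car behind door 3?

Apply Bayes' rule, conditioning on where the car actually is.
If it is behind door 1 (prior 1/4): door 3 is available but not opened; door 2 gets probability (1 − 1/7)/2 = 3/7; weight (1/4)·(3/7) = 3/28.
If it is behind door 2 (prior 1/4): the host opened door 2, so this case is ruled out; weight (1/4)·0 = 0.
If it is behind door 3 (prior 1/4): door 3 holds the prize so is unavailable; the host chooses uniformly among the 2 others, probability 1/2; weight (1/4)·(1/2) = 1/8.
If it is behind door 4 (prior 1/4): door 3 is available but not opened, probability 6/7; weight (1/4)·(6/7) = 3/14.
The weights sum to 25/56.
So P(the car behind door 3 | the host opened door 2) = (1/8) / (25/56) = 7/25.

7/25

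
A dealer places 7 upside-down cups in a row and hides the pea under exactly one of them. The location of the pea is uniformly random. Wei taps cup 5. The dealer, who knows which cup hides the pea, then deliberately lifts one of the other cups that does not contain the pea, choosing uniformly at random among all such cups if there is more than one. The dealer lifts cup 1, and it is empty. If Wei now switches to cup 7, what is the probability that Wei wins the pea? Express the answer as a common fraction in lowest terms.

6/35

Condition on the true location of the pea.
If it is under cup 1 (prior 1/7): the dealer opened cup 1, so this case is ruled out; weight (1/7)·0 = 0.
If it is under any of cups 2, 3, 4, 6, and 7 (prior 1/7 each): the dealer has 5 equally likely choices, so probability 1/5; weight (1/7)·(1/5) = 1/35 each.
If it is under cup 5 (prior 1/7): the dealer has 6 equally likely choices, so probability 1/6; weight (1/7)·(1/6) = 1/42.
The weights sum to 1/6.
So P(the pea under cup 7 | the dealer opened cup 1) = (1/35) / (1/6) = 6/35.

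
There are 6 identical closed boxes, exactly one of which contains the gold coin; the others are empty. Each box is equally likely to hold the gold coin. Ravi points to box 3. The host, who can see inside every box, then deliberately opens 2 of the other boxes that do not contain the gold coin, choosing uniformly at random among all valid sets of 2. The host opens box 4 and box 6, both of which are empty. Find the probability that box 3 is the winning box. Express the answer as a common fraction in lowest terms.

Consider each possible location of the gold coin in turn.
If it is in any of boxes 1, 2, and 5 (prior 1/6 each): the host has 6 equally likely choices, so probability 1/6; weight (1/6)·(1/6) = 1/36 each.
If it is in box 3 (prior 1/6): the host has 10 equally likely choices, so probability 1/10; weight (1/6)·(1/10) = 1/60.
If it is in either of boxes 4 and 6 (prior 1/6 each): that box was opened and seen not to hold the prize — ruled out; weight (1/6)·0 = 0 each.
The weights sum to 1/10.
So P(the gold coin in box 3 | the host opened box 4 and box 6) = (1/60) / (1/10) = 1/6.

1/6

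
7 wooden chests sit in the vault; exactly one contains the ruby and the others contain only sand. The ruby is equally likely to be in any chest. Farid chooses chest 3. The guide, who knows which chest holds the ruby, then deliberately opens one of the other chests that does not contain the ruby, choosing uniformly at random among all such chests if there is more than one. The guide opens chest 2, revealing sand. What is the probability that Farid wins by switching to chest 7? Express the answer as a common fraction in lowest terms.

6/35

Apply Bayes' rule, conditioning on where the ruby actually is.
If it is in any of chests 1, 4, 5, 6, and 7 (prior 1/7 each): the guide has 5 equally likely choices, so probability 1/5; weight (1/7)·(1/5) = 1/35 each.
If it is in chest 2 (prior 1/7): the guide opened chest 2, so this case is ruled out; weight (1/7)·0 = 0.
If it is in chest 3 (prior 1/7): the guide has 6 equally likely choices, so probability 1/6; weight (1/7)·(1/6) = 1/42.
The weights sum to 1/6.
So P(the ruby in chest 7 | the guide opened chest 2) = (1/35) / (1/6) = 6/35.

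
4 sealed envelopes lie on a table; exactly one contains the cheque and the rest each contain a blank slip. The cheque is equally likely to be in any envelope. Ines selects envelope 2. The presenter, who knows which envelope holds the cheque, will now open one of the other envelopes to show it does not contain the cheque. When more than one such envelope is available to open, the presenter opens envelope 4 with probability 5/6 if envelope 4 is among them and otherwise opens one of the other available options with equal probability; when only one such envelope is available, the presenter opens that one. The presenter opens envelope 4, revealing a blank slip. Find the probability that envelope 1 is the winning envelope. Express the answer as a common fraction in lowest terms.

1/3

Consider each possible location of the cheque in turn.
If it is in any of envelopes 1, 2, and 3 (prior 1/4 each): envelope 4 is available, opened with probability 5/6; weight (1/4)·(5/6) = 5/24 each.
If it is in envelope 4 (prior 1/4): the presenter opened envelope 4, so this case is ruled out; weight (1/4)·0 = 0.
The weights sum to 5/8.
So P(the cheque in envelope 1 | the presenter opened envelope 4) = (5/24) / (5/8) = 1/3.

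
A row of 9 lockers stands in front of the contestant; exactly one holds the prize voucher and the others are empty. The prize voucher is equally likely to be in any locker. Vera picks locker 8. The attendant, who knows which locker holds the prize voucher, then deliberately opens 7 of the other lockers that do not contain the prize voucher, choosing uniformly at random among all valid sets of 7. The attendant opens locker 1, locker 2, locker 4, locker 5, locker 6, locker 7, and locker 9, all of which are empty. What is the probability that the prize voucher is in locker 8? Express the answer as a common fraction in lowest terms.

1/9

Condition on the true location of the prize voucher.
If it is in any of lockers 1, 2, 4, 5, 6, 7, and 9 (prior 1/9 each): that locker was opened and seen not to hold the prize — ruled out; weight (1/9)·0 = 0 each.
If it is in locker 3 (prior 1/9): the attendant has no choice, probability 1; weight (1/9)·1 = 1/9.
If it is in locker 8 (prior 1/9): the attendant has 8 equally likely choices, so probability 1/8; weight (1/9)·(1/8) = 1/72.
The weights sum to 1/8.
So P(the prize voucher in locker 8 | the attendant opened locker 1, locker 2, locker 4, locker 5, locker 6, locker 7, and locker 9) = (1/72) / (1/8) = 1/9.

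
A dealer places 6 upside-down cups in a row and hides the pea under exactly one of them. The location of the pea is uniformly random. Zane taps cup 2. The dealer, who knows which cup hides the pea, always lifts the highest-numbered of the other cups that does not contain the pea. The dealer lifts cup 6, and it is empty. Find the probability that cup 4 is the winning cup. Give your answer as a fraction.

1/5

Condition on the true location of the pea.
If it is under any of cups 1, 2, 3, 4, and 5 (prior 1/6 each): cup 6 is the highest-numbered option available, probability 1; weight (1/6)·1 = 1/6 each.
If it is under cup 6 (prior 1/6): the dealer opened cup 6, so this case is ruled out; weight (1/6)·0 = 0.
The weights sum to 5/6.
So P(the pea under cup 4 | the dealer opened cup 6) = (1/6) / (5/6) = 1/5.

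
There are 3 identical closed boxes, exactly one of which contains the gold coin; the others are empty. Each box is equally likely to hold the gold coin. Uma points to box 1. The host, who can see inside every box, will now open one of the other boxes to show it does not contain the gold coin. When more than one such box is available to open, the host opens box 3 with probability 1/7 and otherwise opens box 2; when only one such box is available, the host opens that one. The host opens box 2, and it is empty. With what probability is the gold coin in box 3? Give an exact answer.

7/13

Apply Bayes' rule, conditioning on where the gold coin actually is.
If it is in box 1 (prior 1/3): box 3 is available but not opened, probability 6/7; weight (1/3)·(6/7) = 2/7.
If it is in box 2 (prior 1/3): the host opened box 2, so this case is ruled out; weight (1/3)·0 = 0.
If it is in box 3 (prior 1/3): only box 2 is available, probability 1; weight (1/3)·1 = 1/3.
The weights sum to 13/21.
So P(the gold coin in box 3 | the host opened box 2) = (1/3) / (13/21) = 7/13.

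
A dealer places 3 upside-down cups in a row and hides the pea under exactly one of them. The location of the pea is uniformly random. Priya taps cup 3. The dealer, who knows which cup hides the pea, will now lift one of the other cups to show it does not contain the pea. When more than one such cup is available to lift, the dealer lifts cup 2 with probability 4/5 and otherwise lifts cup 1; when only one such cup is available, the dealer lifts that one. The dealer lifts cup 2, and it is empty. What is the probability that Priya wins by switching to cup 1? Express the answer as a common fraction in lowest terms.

5/9

Consider each possible location of the pea in turn.
If it is under cup 1 (prior 1/3): only cup 2 is available, probability 1; weight (1/3)·1 = 1/3.
If it is under cup 2 (prior 1/3): the dealer opened cup 2, so this case is ruled out; weight (1/3)·0 = 0.
If it is under cup 3 (prior 1/3): cup 2 is available, opened with probability 4/5; weight (1/3)·(4/5) = 4/15.
The weights sum to 3/5.
So P(the pea under cup 1 | the dealer opened cup 2) = (1/3) / (3/5) = 5/9.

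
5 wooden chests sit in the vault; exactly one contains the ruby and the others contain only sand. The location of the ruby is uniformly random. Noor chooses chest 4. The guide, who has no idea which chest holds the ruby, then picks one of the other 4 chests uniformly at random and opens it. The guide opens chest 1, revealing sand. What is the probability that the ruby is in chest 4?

1/4

Condition on the true location of the ruby.
If it is in chest 1 (prior 1/5): the guide opened chest 1, so this case is ruled out; weight (1/5)·0 = 0.
If it is in any of chests 2, 3, 4, and 5 (prior 1/5 each): the guide picks chest 1 with probability 1/4 regardless, and it is not the prize; weight (1/5)·(1/4) = 1/20 each.
The weights sum to 1/5.
So P(the ruby in chest 4 | the guide opened chest 1) = (1/20) / (1/5) = 1/4.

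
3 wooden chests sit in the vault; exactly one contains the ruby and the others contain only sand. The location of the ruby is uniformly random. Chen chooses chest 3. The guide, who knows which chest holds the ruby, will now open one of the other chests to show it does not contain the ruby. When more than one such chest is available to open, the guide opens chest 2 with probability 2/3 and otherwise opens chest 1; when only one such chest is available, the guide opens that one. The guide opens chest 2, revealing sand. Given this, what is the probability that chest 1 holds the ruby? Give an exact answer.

Apply Bayes' rule, conditioning on where the ruby actually is.
If it is in chest 1 (prior 1/3): only chest 2 is available, probability 1; weight (1/3)·1 = 1/3.
If it is in chest 2 (prior 1/3): the guide opened chest 2, so this case is ruled out; weight (1/3)·0 = 0.
If it is in chest 3 (prior 1/3): chest 2 is available, opened with probability 2/3; weight (1/3)·(2/3) = 2/9.
The weights sum to 5/9.
So P(the ruby in chest 1 | the guide opened chest 2) = (1/3) / (5/9) = 3/5.

3/5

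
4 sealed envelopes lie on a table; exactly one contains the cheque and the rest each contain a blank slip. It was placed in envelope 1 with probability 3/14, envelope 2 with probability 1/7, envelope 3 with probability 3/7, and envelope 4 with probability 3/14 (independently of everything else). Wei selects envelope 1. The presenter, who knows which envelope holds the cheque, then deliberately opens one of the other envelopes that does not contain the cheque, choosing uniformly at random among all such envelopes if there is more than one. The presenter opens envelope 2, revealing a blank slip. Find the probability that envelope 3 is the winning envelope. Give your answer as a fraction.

6/11

Consider each possible location of the cheque in turn.
If it is in envelope 1 (prior 3/14): the presenter has 3 equally likely choices, so probability 1/3; weight (3/14)·(1/3) = 1/14.
If it is in envelope 2 (prior 1/7): the presenter opened envelope 2, so this case is ruled out; weight (1/7)·0 = 0.
If it is in envelope 3 (prior 3/7): the presenter has 2 equally likely choices, so probability 1/2; weight (3/7)·(1/2) = 3/14.
If it is in envelope 4 (prior 3/14): the presenter has 2 equally likely choices, so probability 1/2; weight (3/14)·(1/2) = 3/28.
The weights sum to 11/28.
So P(the cheque in envelope 3 | the presenter opened envelope 2) = (3/14) / (11/28) = 6/11.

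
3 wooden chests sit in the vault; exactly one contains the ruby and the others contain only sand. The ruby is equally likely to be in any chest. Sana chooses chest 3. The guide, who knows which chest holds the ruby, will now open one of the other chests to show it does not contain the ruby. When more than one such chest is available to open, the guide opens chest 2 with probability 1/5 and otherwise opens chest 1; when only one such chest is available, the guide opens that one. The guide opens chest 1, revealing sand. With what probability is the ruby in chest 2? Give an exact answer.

5/9

Apply Bayes' rule, conditioning on where the ruby actually is.
If it is in chest 1 (prior 1/3): the guide opened chest 1, so this case is ruled out; weight (1/3)·0 = 0.
If it is in chest 2 (prior 1/3): only chest 1 is available, probability 1; weight (1/3)·1 = 1/3.
If it is in chest 3 (prior 1/3): chest 2 is available but not opened, probability 4/5; weight (1/3)·(4/5) = 4/15.
The weights sum to 3/5.
So P(the ruby in chest 2 | the guide opened chest 1) = (1/3) / (3/5) = 5/9.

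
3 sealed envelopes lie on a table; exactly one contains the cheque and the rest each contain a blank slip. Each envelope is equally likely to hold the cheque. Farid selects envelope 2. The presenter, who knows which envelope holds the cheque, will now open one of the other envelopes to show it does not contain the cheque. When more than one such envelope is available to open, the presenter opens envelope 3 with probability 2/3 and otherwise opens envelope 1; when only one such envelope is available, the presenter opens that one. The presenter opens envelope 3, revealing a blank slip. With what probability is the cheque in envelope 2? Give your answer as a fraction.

2/5

Apply Bayes' rule, conditioning on where the cheque actually is.
If it is in envelope 1 (prior 1/3): only envelope 3 is available, probability 1; weight (1/3)·1 = 1/3.
If it is in envelope 2 (prior 1/3): envelope 3 is available, opened with probability 2/3; weight (1/3)·(2/3) = 2/9.
If it is in envelope 3 (prior 1/3): the presenter opened envelope 3, so this case is ruled out; weight (1/3)·0 = 0.
The weights sum to 5/9.
So P(the cheque in envelope 2 | the presenter opened envelope 3) = (2/9) / (5/9) = 2/5.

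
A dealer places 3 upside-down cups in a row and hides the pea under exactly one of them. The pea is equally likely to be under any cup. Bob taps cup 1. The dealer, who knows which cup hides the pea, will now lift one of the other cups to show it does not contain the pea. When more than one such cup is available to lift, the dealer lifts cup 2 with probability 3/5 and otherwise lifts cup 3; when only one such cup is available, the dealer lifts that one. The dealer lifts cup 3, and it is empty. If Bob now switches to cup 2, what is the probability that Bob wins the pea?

5/7

Condition on the true location of the pea.
If it is under cup 1 (prior 1/3): cup 2 is available but not opened, probability 2/5; weight (1/3)·(2/5) = 2/15.
If it is under cup 2 (prior 1/3): only cup 3 is available, probability 1; weight (1/3)·1 = 1/3.
If it is under cup 3 (prior 1/3): the dealer opened cup 3, so this case is ruled out; weight (1/3)·0 = 0.
The weights sum to 7/15.
So P(the pea under cup 2 | the dealer opened cup 3) = (1/3) / (7/15) = 5/7.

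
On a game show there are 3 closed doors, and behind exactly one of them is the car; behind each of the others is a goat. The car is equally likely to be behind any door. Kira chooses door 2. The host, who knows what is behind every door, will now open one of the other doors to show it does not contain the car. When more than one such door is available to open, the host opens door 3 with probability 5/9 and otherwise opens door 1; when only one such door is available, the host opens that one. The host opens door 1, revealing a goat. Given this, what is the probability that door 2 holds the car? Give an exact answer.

Apply Bayes' rule, conditioning on where the car actually is.
If it is behind door 1 (prior 1/3): the host opened door 1, so this case is ruled out; weight (1/3)·0 = 0.
If it is behind door 2 (prior 1/3): door 3 is available but not opened, probability 4/9; weight (1/3)·(4/9) = 4/27.
If it is behind door 3 (prior 1/3): only door 1 is available, probability 1; weight (1/3)·1 = 1/3.
The weights sum to 13/27.
So P(the car behind door 2 | the host opened door 1) = (4/27) / (13/27) = 4/13.

4/13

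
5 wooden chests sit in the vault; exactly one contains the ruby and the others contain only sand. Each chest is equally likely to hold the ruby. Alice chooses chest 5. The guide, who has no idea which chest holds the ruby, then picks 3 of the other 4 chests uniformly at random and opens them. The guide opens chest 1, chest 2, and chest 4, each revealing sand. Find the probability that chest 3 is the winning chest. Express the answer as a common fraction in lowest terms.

1/2

Because the guide chose which chests to open without knowing where the ruby is, the choice is independent of the prize location. Learning that none of the 3 opened chests holds the ruby simply rules out those 3 locations and leaves the remaining 2 chests still equally likely by symmetry.
So P(the ruby in chest 3) = 1/2.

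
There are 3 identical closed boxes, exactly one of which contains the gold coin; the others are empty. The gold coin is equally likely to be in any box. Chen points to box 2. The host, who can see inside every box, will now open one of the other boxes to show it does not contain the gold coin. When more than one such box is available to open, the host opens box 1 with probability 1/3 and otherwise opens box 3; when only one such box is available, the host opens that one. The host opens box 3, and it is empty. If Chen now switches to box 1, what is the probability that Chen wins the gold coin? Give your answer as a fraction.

Consider each possible location of the gold coin in turn.
If it is in box 1 (prior 1/3): only box 3 is available, probability 1; weight (1/3)·1 = 1/3.
If it is in box 2 (prior 1/3): box 1 is available but not opened, probability 2/3; weight (1/3)·(2/3) = 2/9.
If it is in box 3 (prior 1/3): the host opened box 3, so this case is ruled out; weight (1/3)·0 = 0.
The weights sum to 5/9.
So P(the gold coin in box 1 | the host opened box 3) = (1/3) / (5/9) = 3/5.

3/5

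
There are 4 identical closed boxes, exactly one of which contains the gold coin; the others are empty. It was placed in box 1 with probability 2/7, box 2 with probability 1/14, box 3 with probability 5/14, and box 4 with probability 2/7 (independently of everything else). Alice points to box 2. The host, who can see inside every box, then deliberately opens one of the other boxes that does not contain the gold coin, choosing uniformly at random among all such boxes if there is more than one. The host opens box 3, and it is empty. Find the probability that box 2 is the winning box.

1/13

Consider each possible location of the gold coin in turn.
If it is in either of boxes 1 and 4 (prior 2/7 each): the host has 2 equally likely choices, so probability 1/2; weight (2/7)·(1/2) = 1/7 each.
If it is in box 2 (prior 1/14): the host has 3 equally likely choices, so probability 1/3; weight (1/14)·(1/3) = 1/42.
If it is in box 3 (prior 5/14): the host opened box 3, so this case is ruled out; weight (5/14)·0 = 0.
The weights sum to 13/42.
So P(the gold coin in box 2 | the host opened box 3) = (1/42) / (13/42) = 1/13.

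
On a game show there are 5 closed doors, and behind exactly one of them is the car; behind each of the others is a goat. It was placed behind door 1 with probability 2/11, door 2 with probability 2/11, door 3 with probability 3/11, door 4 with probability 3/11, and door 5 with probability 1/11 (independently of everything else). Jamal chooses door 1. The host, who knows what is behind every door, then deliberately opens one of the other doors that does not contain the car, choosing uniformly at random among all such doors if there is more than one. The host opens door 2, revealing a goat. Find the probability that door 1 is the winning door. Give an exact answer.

3/17

Condition on the true location of the car.
If it is behind door 1 (prior 2/11): the host has 4 equally likely choices, so probability 1/4; weight (2/11)·(1/4) = 1/22.
If it is behind door 2 (prior 2/11): the host opened door 2, so this case is ruled out; weight (2/11)·0 = 0.
If it is behind either of doors 3 and 4 (prior 3/11 each): the host has 3 equally likely choices, so probability 1/3; weight (3/11)·(1/3) = 1/11 each.
If it is behind door 5 (prior 1/11): the host has 3 equally likely choices, so probability 1/3; weight (1/11)·(1/3) = 1/33.
The weights sum to 17/66.
So P(the car behind door 1 | the host opened door 2) = (1/22) / (17/66) = 3/17.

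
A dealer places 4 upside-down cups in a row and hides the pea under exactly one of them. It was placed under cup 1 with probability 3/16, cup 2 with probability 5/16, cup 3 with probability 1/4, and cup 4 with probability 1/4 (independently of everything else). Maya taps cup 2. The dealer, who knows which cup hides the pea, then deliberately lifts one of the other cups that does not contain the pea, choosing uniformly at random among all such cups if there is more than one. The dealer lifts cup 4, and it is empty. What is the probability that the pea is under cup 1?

9/31

Consider each possible location of the pea in turn.
If it is under cup 1 (prior 3/16): the dealer has 2 equally likely choices, so probability 1/2; weight (3/16)·(1/2) = 3/32.
If it is under cup 2 (prior 5/16): the dealer has 3 equally likely choices, so probability 1/3; weight (5/16)·(1/3) = 5/48.
If it is under cup 3 (prior 1/4): the dealer has 2 equally likely choices, so probability 1/2; weight (1/4)·(1/2) = 1/8.
If it is under cup 4 (prior 1/4): the dealer opened cup 4, so this case is ruled out; weight (1/4)·0 = 0.
The weights sum to 31/96.
So P(the pea under cup 1 | the dealer opened cup 4) = (3/32) / (31/96) = 9/31.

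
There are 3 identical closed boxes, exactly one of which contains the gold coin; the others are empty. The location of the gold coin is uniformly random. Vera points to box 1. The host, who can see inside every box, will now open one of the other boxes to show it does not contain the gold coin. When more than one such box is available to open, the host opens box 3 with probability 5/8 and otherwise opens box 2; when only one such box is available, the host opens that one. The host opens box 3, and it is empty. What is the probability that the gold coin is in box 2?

Consider each possible location of the gold coin in turn.
If it is in box 1 (prior 1/3): box 3 is available, opened with probability 5/8; weight (1/3)·(5/8) = 5/24.
If it is in box 2 (prior 1/3): only box 3 is available, probability 1; weight (1/3)·1 = 1/3.
If it is in box 3 (prior 1/3): the host opened box 3, so this case is ruled out; weight (1/3)·0 = 0.
The weights sum to 13/24.
So P(the gold coin in box 2 | the host opened box 3) = (1/3) / (13/24) = 8/13.

8/13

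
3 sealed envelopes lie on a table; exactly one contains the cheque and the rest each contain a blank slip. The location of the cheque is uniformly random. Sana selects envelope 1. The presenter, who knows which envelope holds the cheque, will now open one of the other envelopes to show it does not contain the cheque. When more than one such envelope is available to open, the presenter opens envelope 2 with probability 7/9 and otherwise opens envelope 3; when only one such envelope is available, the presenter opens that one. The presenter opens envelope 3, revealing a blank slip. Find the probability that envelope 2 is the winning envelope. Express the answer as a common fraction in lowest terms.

9/11

Apply Bayes' rule, conditioning on where the cheque actually is.
If it is in envelope 1 (prior 1/3): envelope 2 is available but not opened, probability 2/9; weight (1/3)·(2/9) = 2/27.
If it is in envelope 2 (prior 1/3): only envelope 3 is available, probability 1; weight (1/3)·1 = 1/3.
If it is in envelope 3 (prior 1/3): the presenter opened envelope 3, so this case is ruled out; weight (1/3)·0 = 0.
The weights sum to 11/27.
So P(the cheque in envelope 2 | the presenter opened envelope 3) = (1/3) / (11/27) = 9/11.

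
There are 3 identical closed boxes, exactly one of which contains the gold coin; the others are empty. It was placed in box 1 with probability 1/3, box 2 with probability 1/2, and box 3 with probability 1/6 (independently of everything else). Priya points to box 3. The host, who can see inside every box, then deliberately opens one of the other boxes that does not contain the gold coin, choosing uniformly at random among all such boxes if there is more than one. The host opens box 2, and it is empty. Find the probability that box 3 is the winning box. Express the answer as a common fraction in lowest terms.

Consider each possible location of the gold coin in turn.
If it is in box 1 (prior 1/3): the host has no choice, probability 1; weight (1/3)·1 = 1/3.
If it is in box 2 (prior 1/2): the host opened box 2, so this case is ruled out; weight (1/2)·0 = 0.
If it is in box 3 (prior 1/6): the host has 2 equally likely choices, so probability 1/2; weight (1/6)·(1/2) = 1/12.
The weights sum to 5/12.
So P(the gold coin in box 3 | the host opened box 2) = (1/12) / (5/12) = 1/5.

1/5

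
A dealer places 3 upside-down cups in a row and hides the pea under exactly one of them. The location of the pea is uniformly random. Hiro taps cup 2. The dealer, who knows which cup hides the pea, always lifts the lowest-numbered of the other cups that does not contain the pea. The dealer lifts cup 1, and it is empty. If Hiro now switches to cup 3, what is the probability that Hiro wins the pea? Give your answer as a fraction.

Apply Bayes' rule, conditioning on where the pea actually is.
If it is under cup 1 (prior 1/3): the dealer opened cup 1, so this case is ruled out; weight (1/3)·0 = 0.
If it is under either of cups 2 and 3 (prior 1/3 each): cup 1 is the lowest-numbered option available, probability 1; weight (1/3)·1 = 1/3 each.
The weights sum to 2/3.
So P(the pea under cup 3 | the dealer opened cup 1) = (1/3) / (2/3) = 1/2.

1/2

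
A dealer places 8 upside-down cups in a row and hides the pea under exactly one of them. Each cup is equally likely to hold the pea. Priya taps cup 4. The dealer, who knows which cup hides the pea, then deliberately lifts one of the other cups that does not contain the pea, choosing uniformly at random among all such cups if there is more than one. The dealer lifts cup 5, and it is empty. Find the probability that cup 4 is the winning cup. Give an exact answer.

Consider each possible location of the pea in turn.
If it is under any of cups 1, 2, 3, 6, 7, and 8 (prior 1/8 each): the dealer has 6 equally likely choices, so probability 1/6; weight (1/8)·(1/6) = 1/48 each.
If it is under cup 4 (prior 1/8): the dealer has 7 equally likely choices, so probability 1/7; weight (1/8)·(1/7) = 1/56.
If it is under cup 5 (prior 1/8): the dealer opened cup 5, so this case is ruled out; weight (1/8)·0 = 0.
The weights sum to 1/7.
So P(the pea under cup 4 | the dealer opened cup 5) = (1/56) / (1/7) = 1/8.

1/8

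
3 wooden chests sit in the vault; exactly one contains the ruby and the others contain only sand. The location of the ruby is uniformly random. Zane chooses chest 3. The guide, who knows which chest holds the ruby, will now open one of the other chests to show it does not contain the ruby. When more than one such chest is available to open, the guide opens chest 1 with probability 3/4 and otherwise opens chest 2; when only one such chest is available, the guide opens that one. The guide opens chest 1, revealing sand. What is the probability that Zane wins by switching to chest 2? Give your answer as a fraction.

4/7

Consider each possible location of the ruby in turn.
If it is in chest 1 (prior 1/3): the guide opened chest 1, so this case is ruled out; weight (1/3)·0 = 0.
If it is in chest 2 (prior 1/3): only chest 1 is available, probability 1; weight (1/3)·1 = 1/3.
If it is in chest 3 (prior 1/3): chest 1 is available, opened with probability 3/4; weight (1/3)·(3/4) = 1/4.
The weights sum to 7/12.
So P(the ruby in chest 2 | the guide opened chest 1) = (1/3) / (7/12) = 4/7.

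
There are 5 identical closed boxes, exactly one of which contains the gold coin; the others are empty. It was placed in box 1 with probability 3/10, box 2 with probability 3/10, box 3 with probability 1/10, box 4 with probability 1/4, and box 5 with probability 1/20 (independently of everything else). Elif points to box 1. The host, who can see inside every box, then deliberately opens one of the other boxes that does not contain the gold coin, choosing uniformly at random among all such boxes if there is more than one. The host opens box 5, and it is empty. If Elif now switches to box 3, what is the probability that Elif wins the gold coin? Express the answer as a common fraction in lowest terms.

4/35

Condition on the true location of the gold coin.
If it is in box 1 (prior 3/10): the host has 4 equally likely choices, so probability 1/4; weight (3/10)·(1/4) = 3/40.
If it is in box 2 (prior 3/10): the host has 3 equally likely choices, so probability 1/3; weight (3/10)·(1/3) = 1/10.
If it is in box 3 (prior 1/10): the host has 3 equally likely choices, so probability 1/3; weight (1/10)·(1/3) = 1/30.
If it is in box 4 (prior 1/4): the host has 3 equally likely choices, so probability 1/3; weight (1/4)·(1/3) = 1/12.
If it is in box 5 (prior 1/20): the host opened box 5, so this case is ruled out; weight (1/20)·0 = 0.
The weights sum to 7/24.
So P(the gold coin in box 3 | the host opened box 5) = (1/30) / (7/24) = 4/35.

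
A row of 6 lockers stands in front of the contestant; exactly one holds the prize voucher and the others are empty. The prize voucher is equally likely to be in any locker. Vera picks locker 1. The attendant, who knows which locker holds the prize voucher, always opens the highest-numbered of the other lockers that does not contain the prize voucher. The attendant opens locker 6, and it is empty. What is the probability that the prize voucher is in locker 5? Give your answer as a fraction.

Consider each possible location of the prize voucher in turn.
If it is in any of lockers 1, 2, 3, 4, and 5 (prior 1/6 each): locker 6 is the highest-numbered option available, probability 1; weight (1/6)·1 = 1/6 each.
If it is in locker 6 (prior 1/6): the attendant opened locker 6, so this case is ruled out; weight (1/6)·0 = 0.
The weights sum to 5/6.
So P(the prize voucher in locker 5 | the attendant opened locker 6) = (1/6) / (5/6) = 1/5.

1/5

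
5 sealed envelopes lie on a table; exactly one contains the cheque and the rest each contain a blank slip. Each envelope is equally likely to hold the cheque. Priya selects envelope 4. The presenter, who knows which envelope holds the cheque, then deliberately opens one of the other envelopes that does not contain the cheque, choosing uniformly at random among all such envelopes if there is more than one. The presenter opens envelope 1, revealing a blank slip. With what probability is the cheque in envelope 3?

Condition on the true location of the cheque.
If it is in envelope 1 (prior 1/5): the presenter opened envelope 1, so this case is ruled out; weight (1/5)·0 = 0.
If it is in any of envelopes 2, 3, and 5 (prior 1/5 each): the presenter has 3 equally likely choices, so probability 1/3; weight (1/5)·(1/3) = 1/15 each.
If it is in envelope 4 (prior 1/5): the presenter has 4 equally likely choices, so probability 1/4; weight (1/5)·(1/4) = 1/20.
The weights sum to 1/4.
So P(the cheque in envelope 3 | the presenter opened envelope 1) = (1/15) / (1/4) = 4/15.

4/15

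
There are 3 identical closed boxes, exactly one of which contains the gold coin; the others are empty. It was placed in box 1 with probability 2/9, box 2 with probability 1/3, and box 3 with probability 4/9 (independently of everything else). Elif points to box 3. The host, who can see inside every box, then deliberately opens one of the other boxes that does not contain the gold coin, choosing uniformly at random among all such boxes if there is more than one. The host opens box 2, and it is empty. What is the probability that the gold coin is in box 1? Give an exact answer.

1/2

Apply Bayes' rule, conditioning on where the gold coin actually is.
If it is in box 1 (prior 2/9): the host has no choice, probability 1; weight (2/9)·1 = 2/9.
If it is in box 2 (prior 1/3): the host opened box 2, so this case is ruled out; weight (1/3)·0 = 0.
If it is in box 3 (prior 4/9): the host has 2 equally likely choices, so probability 1/2; weight (4/9)·(1/2) = 2/9.
The weights sum to 4/9.
So P(the gold coin in box 1 | the host opened box 2) = (2/9) / (4/9) = 1/2.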